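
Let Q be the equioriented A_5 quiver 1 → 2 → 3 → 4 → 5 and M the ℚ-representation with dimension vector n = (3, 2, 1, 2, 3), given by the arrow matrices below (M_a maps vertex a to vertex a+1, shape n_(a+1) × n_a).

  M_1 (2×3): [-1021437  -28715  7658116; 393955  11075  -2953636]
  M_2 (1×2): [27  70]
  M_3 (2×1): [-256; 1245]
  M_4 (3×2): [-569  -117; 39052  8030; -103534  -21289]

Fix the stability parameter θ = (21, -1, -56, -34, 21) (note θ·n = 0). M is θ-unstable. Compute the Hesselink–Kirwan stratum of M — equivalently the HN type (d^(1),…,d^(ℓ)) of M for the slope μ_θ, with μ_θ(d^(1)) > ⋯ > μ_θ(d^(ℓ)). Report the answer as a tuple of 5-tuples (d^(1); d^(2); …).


Barcode: M ≅ I[1,1], I[1,2], I[1,5], I[4,5], I[5,5]. HN layers by μ_θ (4 steps, strictly decreasing):
  μ^(1)=21; μ^(2)=10; μ^(3)=-35/2; μ^(4)=-34

((1, 0, 0, 0, 3); (1, 1, 0, 0, 0); (1, 1, 1, 1, 0); (0, 0, 0, 1, 0))


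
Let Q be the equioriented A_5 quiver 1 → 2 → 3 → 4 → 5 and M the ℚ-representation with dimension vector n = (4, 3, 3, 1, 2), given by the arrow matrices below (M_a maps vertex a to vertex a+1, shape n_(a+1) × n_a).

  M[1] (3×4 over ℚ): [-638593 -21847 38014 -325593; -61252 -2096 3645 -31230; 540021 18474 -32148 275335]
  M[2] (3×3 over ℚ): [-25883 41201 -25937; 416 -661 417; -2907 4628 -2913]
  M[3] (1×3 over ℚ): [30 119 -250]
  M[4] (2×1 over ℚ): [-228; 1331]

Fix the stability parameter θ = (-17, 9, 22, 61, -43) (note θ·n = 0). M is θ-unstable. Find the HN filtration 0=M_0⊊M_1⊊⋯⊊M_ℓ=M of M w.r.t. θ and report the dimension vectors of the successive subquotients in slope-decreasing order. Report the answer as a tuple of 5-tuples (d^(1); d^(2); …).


Barcode: M ≅ I[1,1], I[1,3]^2, I[1,5], I[5,5]. HN layers by μ_θ (5 steps, strictly decreasing):
  μ^(1)=22; μ^(2)=40/3; μ^(3)=9; μ^(4)=-17; μ^(5)=-43

((0, 0, 2, 0, 0); (0, 0, 1, 1, 1); (0, 3, 0, 0, 0); (4, 0, 0, 0, 0); (0, 0, 0, 0, 1))


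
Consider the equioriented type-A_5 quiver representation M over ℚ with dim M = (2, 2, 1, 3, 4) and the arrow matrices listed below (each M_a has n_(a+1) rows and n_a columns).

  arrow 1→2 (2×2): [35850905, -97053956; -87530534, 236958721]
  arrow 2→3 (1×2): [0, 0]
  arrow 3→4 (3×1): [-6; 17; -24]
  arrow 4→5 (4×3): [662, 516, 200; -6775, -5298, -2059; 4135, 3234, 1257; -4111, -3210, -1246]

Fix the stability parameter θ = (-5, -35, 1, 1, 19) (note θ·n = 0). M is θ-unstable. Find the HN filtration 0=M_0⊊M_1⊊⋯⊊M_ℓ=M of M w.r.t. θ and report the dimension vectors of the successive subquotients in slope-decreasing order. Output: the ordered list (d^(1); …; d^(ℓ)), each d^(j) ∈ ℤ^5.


Barcode: M ≅ I[1,2]^2, I[3,4], I[4,5]^2, I[5,5]^2. HN layers by μ_θ (3 steps, strictly decreasing):
  μ^(1)=19; μ^(2)=1; μ^(3)=-20

((0, 0, 0, 0, 4); (0, 0, 1, 3, 0); (2, 2, 0, 0, 0))


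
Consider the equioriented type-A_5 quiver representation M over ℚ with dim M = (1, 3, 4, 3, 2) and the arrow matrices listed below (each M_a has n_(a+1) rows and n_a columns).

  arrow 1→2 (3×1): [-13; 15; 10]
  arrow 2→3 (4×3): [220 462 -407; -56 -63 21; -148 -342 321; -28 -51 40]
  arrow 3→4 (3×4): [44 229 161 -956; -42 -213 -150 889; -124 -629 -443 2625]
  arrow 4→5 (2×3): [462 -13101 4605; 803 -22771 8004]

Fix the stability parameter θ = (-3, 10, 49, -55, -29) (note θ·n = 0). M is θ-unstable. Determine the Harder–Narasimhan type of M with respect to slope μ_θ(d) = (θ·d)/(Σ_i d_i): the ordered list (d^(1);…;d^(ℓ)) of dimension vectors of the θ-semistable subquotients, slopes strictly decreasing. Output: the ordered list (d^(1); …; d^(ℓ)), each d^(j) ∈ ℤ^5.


Interval decomposition of M: I[1,5], I[2,2], I[2,5], I[3,3], I[3,4].
HN type (ℓ=5): μ^(1)=49; μ^(2)=10; μ^(3)=-3; μ^(4)=-28/5; μ^(5)=-25/4

((0, 0, 1, 0, 0); (0, 1, 0, 0, 0); (0, 0, 1, 1, 0); (1, 1, 1, 1, 1); (0, 1, 1, 1, 1))


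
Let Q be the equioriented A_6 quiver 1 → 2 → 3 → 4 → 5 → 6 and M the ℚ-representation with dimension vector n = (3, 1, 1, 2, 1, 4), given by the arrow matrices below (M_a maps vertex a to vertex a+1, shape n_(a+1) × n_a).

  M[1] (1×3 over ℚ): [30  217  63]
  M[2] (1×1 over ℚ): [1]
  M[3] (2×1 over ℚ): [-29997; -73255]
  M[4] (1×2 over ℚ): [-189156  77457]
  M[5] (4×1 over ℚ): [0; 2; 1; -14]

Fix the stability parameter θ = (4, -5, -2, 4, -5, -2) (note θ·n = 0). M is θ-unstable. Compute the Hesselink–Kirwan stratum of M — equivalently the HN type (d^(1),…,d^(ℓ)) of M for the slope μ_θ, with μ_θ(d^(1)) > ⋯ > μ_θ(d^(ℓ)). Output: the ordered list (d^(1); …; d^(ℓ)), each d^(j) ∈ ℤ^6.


Barcode: M ≅ I[1,1]^2, I[1,6], I[4,4], I[6,6]^3. HN layers by μ_θ (3 steps, strictly decreasing):
  μ^(1)=4; μ^(2)=-1; μ^(3)=-2

((2, 0, 0, 1, 0, 0); (1, 1, 1, 1, 1, 1); (0, 0, 0, 0, 0, 3))


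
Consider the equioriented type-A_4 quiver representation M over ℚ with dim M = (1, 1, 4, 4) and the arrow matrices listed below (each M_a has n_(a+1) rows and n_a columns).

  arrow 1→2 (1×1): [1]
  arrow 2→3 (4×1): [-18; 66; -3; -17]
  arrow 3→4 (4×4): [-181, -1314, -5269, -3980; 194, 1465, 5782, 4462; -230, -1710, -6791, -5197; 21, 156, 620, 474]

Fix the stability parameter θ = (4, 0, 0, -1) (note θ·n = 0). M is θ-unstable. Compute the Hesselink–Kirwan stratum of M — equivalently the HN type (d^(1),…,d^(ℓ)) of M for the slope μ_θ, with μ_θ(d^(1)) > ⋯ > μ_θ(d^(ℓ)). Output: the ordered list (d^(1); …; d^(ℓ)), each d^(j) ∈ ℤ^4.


Interval decomposition of M: I[1,4], I[3,4]^3.
HN type (ℓ=2): μ^(1)=3/4; μ^(2)=-1/2

((1, 1, 1, 1); (0, 0, 3, 3))


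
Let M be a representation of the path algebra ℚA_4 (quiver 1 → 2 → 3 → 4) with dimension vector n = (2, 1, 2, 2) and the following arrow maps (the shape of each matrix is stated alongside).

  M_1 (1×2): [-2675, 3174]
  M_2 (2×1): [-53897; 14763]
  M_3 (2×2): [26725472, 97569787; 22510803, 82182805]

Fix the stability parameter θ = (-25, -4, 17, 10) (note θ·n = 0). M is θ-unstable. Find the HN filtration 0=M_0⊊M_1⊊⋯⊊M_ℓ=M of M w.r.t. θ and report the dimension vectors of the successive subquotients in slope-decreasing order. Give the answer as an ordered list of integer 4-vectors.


Interval decomposition of M: I[1,1], I[1,4], I[3,4].
HN type (ℓ=3): μ^(1)=27/2; μ^(2)=-4; μ^(3)=-25

((0, 0, 2, 2); (0, 1, 0, 0); (2, 0, 0, 0))


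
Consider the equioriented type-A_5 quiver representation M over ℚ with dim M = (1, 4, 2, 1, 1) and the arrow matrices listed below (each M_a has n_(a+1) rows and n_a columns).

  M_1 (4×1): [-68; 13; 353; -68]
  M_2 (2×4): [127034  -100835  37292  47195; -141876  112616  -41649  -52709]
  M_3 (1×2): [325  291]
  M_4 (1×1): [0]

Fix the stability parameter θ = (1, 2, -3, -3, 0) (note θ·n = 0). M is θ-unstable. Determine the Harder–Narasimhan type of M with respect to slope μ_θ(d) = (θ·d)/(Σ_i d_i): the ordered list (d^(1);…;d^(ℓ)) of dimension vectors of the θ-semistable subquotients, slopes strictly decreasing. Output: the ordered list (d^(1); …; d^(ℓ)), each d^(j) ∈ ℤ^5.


Barcode: M ≅ I[1,4], I[2,2]^2, I[2,3], I[5,5]. HN layers by μ_θ (4 steps, strictly decreasing):
  μ^(1)=2; μ^(2)=0; μ^(3)=-1/2; μ^(4)=-3/4

((0, 2, 0, 0, 0); (0, 0, 0, 0, 1); (0, 1, 1, 0, 0); (1, 1, 1, 1, 0))


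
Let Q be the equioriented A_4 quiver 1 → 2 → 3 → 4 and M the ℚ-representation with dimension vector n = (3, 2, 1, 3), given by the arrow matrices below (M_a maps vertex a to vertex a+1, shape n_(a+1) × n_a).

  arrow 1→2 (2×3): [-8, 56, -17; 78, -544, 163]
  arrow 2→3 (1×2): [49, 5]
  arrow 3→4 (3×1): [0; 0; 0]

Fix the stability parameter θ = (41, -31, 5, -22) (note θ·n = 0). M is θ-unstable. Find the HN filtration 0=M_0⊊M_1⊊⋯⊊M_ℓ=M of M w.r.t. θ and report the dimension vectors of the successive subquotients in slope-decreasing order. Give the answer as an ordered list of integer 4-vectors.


Interval decomposition of M: I[1,1], I[1,2], I[1,3], I[4,4]^3.
HN type (ℓ=3): μ^(1)=41; μ^(2)=5; μ^(3)=-22

((1, 0, 0, 0); (2, 2, 1, 0); (0, 0, 0, 3))


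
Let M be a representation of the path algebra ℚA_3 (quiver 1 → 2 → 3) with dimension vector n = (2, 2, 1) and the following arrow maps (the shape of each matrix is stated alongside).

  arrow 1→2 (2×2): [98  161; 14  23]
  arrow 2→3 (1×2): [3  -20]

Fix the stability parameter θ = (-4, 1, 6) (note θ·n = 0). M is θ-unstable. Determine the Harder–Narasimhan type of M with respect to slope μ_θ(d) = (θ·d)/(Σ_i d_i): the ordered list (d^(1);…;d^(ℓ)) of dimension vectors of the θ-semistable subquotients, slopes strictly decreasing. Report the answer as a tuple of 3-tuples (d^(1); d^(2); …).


Barcode: M ≅ I[1,1], I[1,3], I[2,2]. HN layers by μ_θ (3 steps, strictly decreasing):
  μ^(1)=6; μ^(2)=1; μ^(3)=-4

((0, 0, 1); (0, 2, 0); (2, 0, 0))


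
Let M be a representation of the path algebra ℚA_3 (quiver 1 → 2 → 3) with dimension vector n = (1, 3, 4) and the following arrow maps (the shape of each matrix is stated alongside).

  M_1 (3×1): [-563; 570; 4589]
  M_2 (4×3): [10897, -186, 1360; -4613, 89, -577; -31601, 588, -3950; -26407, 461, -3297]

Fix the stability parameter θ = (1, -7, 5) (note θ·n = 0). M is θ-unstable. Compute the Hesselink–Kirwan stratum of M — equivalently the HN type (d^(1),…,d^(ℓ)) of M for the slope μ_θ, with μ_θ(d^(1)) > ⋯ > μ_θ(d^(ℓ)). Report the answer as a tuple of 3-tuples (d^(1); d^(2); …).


Barcode: M ≅ I[1,3], I[2,2], I[2,3], I[3,3]^2. HN layers by μ_θ (3 steps, strictly decreasing):
  μ^(1)=5; μ^(2)=-3; μ^(3)=-7

((0, 0, 4); (1, 1, 0); (0, 2, 0))


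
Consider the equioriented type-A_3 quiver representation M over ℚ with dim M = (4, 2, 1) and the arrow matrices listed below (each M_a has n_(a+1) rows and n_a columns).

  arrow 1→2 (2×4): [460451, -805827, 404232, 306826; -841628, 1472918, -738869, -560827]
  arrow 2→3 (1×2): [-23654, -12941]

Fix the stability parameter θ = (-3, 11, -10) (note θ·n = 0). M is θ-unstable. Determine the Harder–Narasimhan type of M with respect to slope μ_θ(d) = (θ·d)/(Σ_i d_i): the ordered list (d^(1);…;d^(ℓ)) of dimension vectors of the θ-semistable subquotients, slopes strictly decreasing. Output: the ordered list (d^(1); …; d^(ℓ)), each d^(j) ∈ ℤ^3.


Interval decomposition of M: I[1,1]^2, I[1,2], I[1,3].
HN type (ℓ=3): μ^(1)=11; μ^(2)=1/2; μ^(3)=-3

((0, 1, 0); (0, 1, 1); (4, 0, 0))


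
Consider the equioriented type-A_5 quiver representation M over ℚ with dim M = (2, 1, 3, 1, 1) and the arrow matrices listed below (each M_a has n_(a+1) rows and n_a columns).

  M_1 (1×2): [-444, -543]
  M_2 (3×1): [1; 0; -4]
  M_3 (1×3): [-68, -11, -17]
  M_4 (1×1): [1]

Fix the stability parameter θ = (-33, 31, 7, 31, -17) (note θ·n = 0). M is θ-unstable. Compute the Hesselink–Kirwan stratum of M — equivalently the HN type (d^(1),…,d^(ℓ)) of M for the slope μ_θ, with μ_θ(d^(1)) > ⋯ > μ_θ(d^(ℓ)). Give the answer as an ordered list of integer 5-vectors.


Interval decomposition of M: I[1,1], I[1,3], I[3,3], I[3,5].
HN type (ℓ=3): μ^(1)=19; μ^(2)=7; μ^(3)=-33

((0, 1, 1, 0, 0); (0, 0, 2, 1, 1); (2, 0, 0, 0, 0))


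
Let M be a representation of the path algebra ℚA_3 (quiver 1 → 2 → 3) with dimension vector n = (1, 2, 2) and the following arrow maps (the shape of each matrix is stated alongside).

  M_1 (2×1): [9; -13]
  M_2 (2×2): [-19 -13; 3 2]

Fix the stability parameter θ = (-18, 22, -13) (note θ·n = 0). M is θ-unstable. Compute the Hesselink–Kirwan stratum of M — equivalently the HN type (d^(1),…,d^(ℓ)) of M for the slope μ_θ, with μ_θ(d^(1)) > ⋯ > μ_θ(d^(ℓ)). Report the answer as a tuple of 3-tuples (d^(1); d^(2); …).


Barcode: M ≅ I[1,3], I[2,3]. HN layers by μ_θ (2 steps, strictly decreasing):
  μ^(1)=9/2; μ^(2)=-18

((0, 2, 2); (1, 0, 0))


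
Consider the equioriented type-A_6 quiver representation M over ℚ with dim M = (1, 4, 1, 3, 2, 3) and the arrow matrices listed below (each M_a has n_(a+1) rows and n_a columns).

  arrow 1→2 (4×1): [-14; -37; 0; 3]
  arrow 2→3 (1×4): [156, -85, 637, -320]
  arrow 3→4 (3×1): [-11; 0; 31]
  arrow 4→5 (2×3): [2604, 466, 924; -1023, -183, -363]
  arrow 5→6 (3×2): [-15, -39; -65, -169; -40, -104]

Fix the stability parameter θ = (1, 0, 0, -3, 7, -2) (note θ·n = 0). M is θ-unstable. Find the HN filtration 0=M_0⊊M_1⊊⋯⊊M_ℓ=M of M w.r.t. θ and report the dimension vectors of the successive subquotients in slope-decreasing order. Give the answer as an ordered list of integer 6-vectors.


Barcode: M ≅ I[1,4], I[2,2]^3, I[4,5], I[4,6], I[6,6]^2. HN layers by μ_θ (6 steps, strictly decreasing):
  μ^(1)=7; μ^(2)=5/2; μ^(3)=0; μ^(4)=-1/2; μ^(5)=-2; μ^(6)=-3

((0, 0, 0, 0, 1, 0); (0, 0, 0, 0, 1, 1); (0, 3, 0, 0, 0, 0); (1, 1, 1, 1, 0, 0); (0, 0, 0, 0, 0, 2); (0, 0, 0, 2, 0, 0))


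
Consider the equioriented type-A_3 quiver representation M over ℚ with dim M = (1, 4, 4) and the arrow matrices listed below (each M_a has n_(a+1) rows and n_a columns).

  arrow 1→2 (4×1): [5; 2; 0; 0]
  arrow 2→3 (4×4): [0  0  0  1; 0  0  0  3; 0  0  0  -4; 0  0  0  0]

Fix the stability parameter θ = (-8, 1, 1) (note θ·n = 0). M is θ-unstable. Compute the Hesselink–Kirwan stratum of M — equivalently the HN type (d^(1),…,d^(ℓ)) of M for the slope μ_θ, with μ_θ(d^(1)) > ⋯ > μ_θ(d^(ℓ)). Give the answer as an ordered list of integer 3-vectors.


Barcode: M ≅ I[1,2], I[2,2]^2, I[2,3], I[3,3]^3. HN layers by μ_θ (2 steps, strictly decreasing):
  μ^(1)=1; μ^(2)=-8

((0, 4, 4); (1, 0, 0))


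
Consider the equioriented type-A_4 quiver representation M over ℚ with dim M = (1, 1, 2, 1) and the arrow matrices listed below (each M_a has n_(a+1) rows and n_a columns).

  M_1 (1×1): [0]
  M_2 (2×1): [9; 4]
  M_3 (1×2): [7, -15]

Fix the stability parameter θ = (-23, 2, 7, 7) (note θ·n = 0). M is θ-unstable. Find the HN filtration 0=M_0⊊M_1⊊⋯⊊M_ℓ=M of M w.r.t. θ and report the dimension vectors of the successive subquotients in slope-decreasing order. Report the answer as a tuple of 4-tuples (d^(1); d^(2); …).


Barcode: M ≅ I[1,1], I[2,4], I[3,3]. HN layers by μ_θ (3 steps, strictly decreasing):
  μ^(1)=7; μ^(2)=2; μ^(3)=-23

((0, 0, 2, 1); (0, 1, 0, 0); (1, 0, 0, 0))


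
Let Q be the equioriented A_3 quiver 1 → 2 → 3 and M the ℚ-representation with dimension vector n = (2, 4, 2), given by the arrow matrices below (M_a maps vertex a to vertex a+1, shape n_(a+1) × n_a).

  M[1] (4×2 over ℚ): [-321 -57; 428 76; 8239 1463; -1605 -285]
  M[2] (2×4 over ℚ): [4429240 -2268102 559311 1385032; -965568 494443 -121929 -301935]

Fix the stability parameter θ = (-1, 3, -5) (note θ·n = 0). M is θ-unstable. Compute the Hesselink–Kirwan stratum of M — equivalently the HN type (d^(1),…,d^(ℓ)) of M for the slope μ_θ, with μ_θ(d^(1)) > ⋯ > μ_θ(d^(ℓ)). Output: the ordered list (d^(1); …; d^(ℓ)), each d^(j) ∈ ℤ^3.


Barcode: M ≅ I[1,1], I[1,3], I[2,2]^2, I[2,3]. HN layers by μ_θ (2 steps, strictly decreasing):
  μ^(1)=3; μ^(2)=-1

((0, 2, 0); (2, 2, 2))


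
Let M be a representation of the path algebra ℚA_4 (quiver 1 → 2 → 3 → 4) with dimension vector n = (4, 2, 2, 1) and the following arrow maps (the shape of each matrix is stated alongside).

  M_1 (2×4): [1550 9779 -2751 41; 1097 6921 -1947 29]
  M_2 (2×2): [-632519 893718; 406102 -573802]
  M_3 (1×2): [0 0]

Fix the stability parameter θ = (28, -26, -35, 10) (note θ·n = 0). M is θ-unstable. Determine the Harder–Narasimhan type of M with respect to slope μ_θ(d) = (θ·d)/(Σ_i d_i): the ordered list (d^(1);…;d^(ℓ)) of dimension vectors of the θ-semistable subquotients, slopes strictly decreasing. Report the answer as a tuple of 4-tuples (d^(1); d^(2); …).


Interval decomposition of M: I[1,1]^2, I[1,3]^2, I[4,4].
HN type (ℓ=3): μ^(1)=28; μ^(2)=10; μ^(3)=-11

((2, 0, 0, 0); (0, 0, 0, 1); (2, 2, 2, 0))


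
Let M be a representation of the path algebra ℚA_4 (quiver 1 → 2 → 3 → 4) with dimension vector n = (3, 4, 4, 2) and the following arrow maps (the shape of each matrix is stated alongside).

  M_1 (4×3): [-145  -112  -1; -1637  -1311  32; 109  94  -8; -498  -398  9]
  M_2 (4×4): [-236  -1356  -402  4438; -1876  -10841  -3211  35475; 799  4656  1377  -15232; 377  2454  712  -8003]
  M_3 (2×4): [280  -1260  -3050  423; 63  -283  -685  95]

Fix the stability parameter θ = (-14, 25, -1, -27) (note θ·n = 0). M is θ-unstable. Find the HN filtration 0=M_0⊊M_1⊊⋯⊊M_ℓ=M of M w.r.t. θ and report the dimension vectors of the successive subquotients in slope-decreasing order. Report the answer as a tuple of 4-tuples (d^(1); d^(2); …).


Via rank(M_{q-1}∘⋯∘M_p): M ≅ I[1,3], I[1,4]^2, I[2,3].
μ_θ-semistable layers: μ^(1)=12; μ^(2)=-1; μ^(3)=-14

((0, 2, 2, 0); (0, 2, 2, 2); (3, 0, 0, 0))


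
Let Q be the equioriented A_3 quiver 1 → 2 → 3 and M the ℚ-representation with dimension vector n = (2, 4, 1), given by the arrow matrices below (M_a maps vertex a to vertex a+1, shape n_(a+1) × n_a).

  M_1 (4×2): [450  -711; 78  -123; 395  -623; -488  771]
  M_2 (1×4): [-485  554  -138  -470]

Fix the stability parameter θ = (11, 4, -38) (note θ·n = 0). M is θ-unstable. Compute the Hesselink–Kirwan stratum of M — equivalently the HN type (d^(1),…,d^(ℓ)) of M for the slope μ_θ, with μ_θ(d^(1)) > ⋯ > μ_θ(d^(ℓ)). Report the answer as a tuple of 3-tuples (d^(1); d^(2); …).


Barcode: M ≅ I[1,2], I[1,3], I[2,2]^2. HN layers by μ_θ (3 steps, strictly decreasing):
  μ^(1)=15/2; μ^(2)=4; μ^(3)=-23/3

((1, 1, 0); (0, 2, 0); (1, 1, 1))


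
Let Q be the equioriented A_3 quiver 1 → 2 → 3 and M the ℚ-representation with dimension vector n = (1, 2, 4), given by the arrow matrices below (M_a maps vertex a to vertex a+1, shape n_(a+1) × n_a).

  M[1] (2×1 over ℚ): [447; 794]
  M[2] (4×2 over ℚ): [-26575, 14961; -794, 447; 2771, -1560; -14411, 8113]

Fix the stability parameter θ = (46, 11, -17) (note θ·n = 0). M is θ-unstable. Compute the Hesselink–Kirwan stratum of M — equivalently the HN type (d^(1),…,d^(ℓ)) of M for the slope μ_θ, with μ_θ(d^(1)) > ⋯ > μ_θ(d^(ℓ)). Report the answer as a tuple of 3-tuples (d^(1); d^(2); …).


Interval decomposition of M: I[1,3], I[2,3], I[3,3]^2.
HN type (ℓ=3): μ^(1)=40/3; μ^(2)=-3; μ^(3)=-17

((1, 1, 1); (0, 1, 1); (0, 0, 2))


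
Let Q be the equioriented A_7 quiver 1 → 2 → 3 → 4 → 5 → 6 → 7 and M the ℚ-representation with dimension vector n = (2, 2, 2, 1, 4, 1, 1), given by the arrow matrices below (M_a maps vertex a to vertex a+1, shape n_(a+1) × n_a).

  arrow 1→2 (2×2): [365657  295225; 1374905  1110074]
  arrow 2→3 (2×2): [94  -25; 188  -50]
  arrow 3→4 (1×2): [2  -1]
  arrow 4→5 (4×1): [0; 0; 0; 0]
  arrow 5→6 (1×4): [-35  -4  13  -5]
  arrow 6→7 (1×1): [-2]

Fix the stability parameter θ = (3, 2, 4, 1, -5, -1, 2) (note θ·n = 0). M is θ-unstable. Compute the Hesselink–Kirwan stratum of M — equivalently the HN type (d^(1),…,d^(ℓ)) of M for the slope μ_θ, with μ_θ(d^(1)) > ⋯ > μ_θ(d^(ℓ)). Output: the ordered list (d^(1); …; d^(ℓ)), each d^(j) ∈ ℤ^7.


Via rank(M_{q-1}∘⋯∘M_p): M ≅ I[1,2], I[1,3], I[3,4], I[5,5]^3, I[5,7].
μ_θ-semistable layers: μ^(1)=4; μ^(2)=5/2; μ^(3)=2; μ^(4)=-1; μ^(5)=-5

((0, 0, 1, 0, 0, 0, 0); (2, 2, 1, 1, 0, 0, 0); (0, 0, 0, 0, 0, 0, 1); (0, 0, 0, 0, 0, 1, 0); (0, 0, 0, 0, 4, 0, 0))


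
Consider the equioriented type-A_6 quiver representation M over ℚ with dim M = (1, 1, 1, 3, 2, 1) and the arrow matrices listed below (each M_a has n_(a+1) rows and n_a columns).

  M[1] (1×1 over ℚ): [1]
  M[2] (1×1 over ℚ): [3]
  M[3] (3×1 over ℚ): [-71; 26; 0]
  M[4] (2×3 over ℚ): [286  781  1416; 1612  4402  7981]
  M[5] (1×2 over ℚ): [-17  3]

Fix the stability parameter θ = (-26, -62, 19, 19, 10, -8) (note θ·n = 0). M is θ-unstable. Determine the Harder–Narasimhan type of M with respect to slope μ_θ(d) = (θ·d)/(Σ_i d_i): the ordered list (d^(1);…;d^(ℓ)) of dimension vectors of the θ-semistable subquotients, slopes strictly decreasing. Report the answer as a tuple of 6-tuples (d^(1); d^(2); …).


Via rank(M_{q-1}∘⋯∘M_p): M ≅ I[1,4], I[4,5], I[4,6].
μ_θ-semistable layers: μ^(1)=19; μ^(2)=29/2; μ^(3)=7; μ^(4)=-44

((0, 0, 1, 1, 0, 0); (0, 0, 0, 1, 1, 0); (0, 0, 0, 1, 1, 1); (1, 1, 0, 0, 0, 0))


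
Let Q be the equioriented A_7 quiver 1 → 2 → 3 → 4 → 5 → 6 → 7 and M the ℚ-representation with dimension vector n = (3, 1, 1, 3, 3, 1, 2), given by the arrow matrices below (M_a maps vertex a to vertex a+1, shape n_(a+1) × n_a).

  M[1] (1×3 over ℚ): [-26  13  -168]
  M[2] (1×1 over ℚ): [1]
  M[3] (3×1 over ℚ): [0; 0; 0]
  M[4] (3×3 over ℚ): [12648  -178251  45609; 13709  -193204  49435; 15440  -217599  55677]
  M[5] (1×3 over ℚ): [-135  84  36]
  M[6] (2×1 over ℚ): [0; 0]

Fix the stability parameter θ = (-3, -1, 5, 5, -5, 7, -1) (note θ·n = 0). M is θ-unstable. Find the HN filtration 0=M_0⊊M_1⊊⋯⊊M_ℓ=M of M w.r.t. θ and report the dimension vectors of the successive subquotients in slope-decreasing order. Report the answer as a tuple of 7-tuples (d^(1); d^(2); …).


Interval decomposition of M: I[1,1]^2, I[1,3], I[4,4], I[4,5], I[4,6], I[5,5], I[7,7]^2.
HN type (ℓ=6): μ^(1)=7; μ^(2)=5; μ^(3)=0; μ^(4)=-1; μ^(5)=-3; μ^(6)=-5

((0, 0, 0, 0, 0, 1, 0); (0, 0, 1, 1, 0, 0, 0); (0, 0, 0, 2, 2, 0, 0); (0, 1, 0, 0, 0, 0, 2); (3, 0, 0, 0, 0, 0, 0); (0, 0, 0, 0, 1, 0, 0))


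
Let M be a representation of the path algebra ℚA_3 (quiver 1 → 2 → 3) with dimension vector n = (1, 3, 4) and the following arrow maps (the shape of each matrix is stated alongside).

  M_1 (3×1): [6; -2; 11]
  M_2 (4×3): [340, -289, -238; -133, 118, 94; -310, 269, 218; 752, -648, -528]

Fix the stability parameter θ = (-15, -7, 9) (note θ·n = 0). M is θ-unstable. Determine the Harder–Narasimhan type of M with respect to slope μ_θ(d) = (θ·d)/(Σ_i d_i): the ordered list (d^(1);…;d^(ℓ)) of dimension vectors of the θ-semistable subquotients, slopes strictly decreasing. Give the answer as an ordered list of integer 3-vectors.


Barcode: M ≅ I[1,2], I[2,3]^2, I[3,3]^2. HN layers by μ_θ (3 steps, strictly decreasing):
  μ^(1)=9; μ^(2)=-7; μ^(3)=-15

((0, 0, 4); (0, 3, 0); (1, 0, 0))


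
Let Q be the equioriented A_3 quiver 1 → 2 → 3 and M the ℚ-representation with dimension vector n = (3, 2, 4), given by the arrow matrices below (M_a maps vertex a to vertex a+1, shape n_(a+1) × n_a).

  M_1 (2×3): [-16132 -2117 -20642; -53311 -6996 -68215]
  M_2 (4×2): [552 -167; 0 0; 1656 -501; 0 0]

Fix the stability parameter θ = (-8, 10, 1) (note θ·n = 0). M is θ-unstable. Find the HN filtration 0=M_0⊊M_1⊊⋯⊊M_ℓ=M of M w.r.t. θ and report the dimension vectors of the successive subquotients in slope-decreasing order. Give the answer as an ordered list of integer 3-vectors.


Via rank(M_{q-1}∘⋯∘M_p): M ≅ I[1,1], I[1,2], I[1,3], I[3,3]^3.
μ_θ-semistable layers: μ^(1)=10; μ^(2)=11/2; μ^(3)=1; μ^(4)=-8

((0, 1, 0); (0, 1, 1); (0, 0, 3); (3, 0, 0))


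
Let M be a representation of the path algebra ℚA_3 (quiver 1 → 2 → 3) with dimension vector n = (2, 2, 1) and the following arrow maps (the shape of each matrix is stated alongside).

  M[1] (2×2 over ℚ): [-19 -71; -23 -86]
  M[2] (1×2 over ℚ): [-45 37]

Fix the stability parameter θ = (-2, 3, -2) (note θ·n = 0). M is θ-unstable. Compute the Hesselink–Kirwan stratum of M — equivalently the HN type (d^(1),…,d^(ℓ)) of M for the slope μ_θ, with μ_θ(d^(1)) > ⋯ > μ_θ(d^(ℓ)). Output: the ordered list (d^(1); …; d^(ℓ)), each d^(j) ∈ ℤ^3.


Via rank(M_{q-1}∘⋯∘M_p): M ≅ I[1,2], I[1,3].
μ_θ-semistable layers: μ^(1)=3; μ^(2)=1/2; μ^(3)=-2

((0, 1, 0); (0, 1, 1); (2, 0, 0))


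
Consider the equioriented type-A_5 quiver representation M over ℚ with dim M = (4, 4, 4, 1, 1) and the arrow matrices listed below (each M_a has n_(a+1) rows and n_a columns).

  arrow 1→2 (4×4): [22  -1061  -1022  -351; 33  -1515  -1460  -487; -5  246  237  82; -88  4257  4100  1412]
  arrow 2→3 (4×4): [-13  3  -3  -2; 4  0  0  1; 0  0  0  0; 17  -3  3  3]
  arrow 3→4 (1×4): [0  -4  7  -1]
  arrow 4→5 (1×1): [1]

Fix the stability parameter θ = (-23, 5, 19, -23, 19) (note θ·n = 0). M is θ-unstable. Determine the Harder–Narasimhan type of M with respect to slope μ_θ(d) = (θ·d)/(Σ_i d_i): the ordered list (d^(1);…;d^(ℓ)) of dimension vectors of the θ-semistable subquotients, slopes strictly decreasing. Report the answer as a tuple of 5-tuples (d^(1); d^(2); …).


Interval decomposition of M: I[1,2]^2, I[1,3], I[1,5], I[3,3]^2.
HN type (ℓ=4): μ^(1)=19; μ^(2)=5; μ^(3)=1/3; μ^(4)=-23

((0, 0, 3, 0, 1); (0, 3, 0, 0, 0); (0, 1, 1, 1, 0); (4, 0, 0, 0, 0))


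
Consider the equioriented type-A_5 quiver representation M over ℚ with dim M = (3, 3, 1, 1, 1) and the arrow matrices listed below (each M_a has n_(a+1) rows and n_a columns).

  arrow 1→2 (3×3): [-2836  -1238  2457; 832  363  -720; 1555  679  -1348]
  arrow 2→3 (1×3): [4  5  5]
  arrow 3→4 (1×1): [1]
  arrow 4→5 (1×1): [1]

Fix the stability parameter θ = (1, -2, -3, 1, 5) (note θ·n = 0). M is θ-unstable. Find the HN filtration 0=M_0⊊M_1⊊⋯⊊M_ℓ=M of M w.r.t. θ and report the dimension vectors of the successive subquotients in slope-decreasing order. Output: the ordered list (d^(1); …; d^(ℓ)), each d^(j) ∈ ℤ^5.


Via rank(M_{q-1}∘⋯∘M_p): M ≅ I[1,2]^2, I[1,5].
μ_θ-semistable layers: μ^(1)=5; μ^(2)=1; μ^(3)=-1/2; μ^(4)=-4/3

((0, 0, 0, 0, 1); (0, 0, 0, 1, 0); (2, 2, 0, 0, 0); (1, 1, 1, 0, 0))


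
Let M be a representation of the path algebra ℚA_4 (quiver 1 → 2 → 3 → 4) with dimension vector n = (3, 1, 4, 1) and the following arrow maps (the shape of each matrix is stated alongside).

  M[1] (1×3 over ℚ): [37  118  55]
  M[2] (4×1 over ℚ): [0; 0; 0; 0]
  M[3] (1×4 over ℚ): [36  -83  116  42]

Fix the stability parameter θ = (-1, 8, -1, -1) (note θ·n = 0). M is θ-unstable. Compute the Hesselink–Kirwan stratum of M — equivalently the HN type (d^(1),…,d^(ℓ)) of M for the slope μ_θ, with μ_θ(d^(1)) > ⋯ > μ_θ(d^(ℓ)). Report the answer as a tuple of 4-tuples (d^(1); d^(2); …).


Barcode: M ≅ I[1,1]^2, I[1,2], I[3,3]^3, I[3,4]. HN layers by μ_θ (2 steps, strictly decreasing):
  μ^(1)=8; μ^(2)=-1

((0, 1, 0, 0); (3, 0, 4, 1))


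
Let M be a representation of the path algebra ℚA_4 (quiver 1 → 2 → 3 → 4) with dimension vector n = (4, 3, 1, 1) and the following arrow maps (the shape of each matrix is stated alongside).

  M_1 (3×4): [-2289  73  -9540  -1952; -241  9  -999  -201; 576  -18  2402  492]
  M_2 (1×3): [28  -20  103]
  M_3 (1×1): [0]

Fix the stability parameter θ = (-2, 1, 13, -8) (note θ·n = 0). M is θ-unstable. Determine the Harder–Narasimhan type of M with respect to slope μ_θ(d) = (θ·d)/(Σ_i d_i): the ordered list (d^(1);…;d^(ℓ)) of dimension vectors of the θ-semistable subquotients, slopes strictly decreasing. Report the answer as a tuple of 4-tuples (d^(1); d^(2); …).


Via rank(M_{q-1}∘⋯∘M_p): M ≅ I[1,1], I[1,2]^2, I[1,3], I[4,4].
μ_θ-semistable layers: μ^(1)=13; μ^(2)=1; μ^(3)=-2; μ^(4)=-8

((0, 0, 1, 0); (0, 3, 0, 0); (4, 0, 0, 0); (0, 0, 0, 1))


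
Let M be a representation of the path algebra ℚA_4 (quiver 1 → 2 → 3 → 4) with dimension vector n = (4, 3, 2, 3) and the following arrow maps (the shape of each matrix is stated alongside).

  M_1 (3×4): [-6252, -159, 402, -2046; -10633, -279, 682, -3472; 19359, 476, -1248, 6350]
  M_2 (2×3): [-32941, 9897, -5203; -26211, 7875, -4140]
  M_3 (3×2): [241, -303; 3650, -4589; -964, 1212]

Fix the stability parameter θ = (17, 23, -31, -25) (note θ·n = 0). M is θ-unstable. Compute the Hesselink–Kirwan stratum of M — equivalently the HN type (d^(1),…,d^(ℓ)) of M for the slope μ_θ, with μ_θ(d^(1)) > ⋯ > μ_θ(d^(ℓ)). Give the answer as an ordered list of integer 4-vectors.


Via rank(M_{q-1}∘⋯∘M_p): M ≅ I[1,1]^2, I[1,2], I[1,4], I[2,4], I[4,4].
μ_θ-semistable layers: μ^(1)=23; μ^(2)=17; μ^(3)=-4; μ^(4)=-11; μ^(5)=-25

((0, 1, 0, 0); (3, 0, 0, 0); (1, 1, 1, 1); (0, 1, 1, 1); (0, 0, 0, 1))


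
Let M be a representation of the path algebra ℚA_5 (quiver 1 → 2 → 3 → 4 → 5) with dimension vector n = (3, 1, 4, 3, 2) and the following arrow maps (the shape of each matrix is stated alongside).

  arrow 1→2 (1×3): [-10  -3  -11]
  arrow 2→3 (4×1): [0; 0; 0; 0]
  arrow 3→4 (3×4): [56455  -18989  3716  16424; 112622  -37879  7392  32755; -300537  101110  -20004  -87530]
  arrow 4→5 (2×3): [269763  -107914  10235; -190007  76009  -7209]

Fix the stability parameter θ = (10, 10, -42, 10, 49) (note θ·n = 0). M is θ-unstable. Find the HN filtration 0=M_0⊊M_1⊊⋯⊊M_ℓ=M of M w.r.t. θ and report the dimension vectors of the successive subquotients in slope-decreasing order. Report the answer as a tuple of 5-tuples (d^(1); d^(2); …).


Barcode: M ≅ I[1,1]^2, I[1,2], I[3,3], I[3,4], I[3,5]^2. HN layers by μ_θ (3 steps, strictly decreasing):
  μ^(1)=49; μ^(2)=10; μ^(3)=-42

((0, 0, 0, 0, 2); (3, 1, 0, 3, 0); (0, 0, 4, 0, 0))


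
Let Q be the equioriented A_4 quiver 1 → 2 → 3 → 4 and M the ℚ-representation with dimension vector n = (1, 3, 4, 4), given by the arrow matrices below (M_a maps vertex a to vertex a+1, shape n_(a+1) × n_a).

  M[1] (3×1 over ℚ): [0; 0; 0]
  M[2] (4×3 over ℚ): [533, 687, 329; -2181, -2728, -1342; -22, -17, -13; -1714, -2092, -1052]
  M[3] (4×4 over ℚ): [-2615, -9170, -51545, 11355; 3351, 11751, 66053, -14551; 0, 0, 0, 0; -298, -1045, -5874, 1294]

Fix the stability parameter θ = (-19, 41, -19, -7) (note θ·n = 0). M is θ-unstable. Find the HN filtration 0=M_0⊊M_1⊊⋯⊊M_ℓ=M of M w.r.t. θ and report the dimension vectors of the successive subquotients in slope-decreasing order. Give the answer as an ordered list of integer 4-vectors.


Via rank(M_{q-1}∘⋯∘M_p): M ≅ I[1,1], I[2,3]^2, I[2,4], I[3,4], I[4,4]^2.
μ_θ-semistable layers: μ^(1)=11; μ^(2)=5; μ^(3)=-7; μ^(4)=-19

((0, 2, 2, 0); (0, 1, 1, 1); (0, 0, 0, 3); (1, 0, 1, 0))


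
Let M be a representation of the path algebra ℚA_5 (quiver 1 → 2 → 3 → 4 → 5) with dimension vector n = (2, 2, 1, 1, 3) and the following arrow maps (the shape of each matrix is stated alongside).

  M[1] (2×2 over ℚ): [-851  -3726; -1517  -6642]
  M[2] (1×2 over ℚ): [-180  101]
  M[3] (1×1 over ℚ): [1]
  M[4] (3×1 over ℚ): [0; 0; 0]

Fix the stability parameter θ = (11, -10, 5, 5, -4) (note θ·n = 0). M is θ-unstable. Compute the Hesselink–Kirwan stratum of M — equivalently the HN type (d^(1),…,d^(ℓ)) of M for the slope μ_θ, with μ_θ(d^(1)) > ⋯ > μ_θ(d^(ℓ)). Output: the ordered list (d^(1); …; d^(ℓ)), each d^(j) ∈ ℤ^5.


Barcode: M ≅ I[1,1], I[1,4], I[2,2], I[5,5]^3. HN layers by μ_θ (5 steps, strictly decreasing):
  μ^(1)=11; μ^(2)=5; μ^(3)=1/2; μ^(4)=-4; μ^(5)=-10

((1, 0, 0, 0, 0); (0, 0, 1, 1, 0); (1, 1, 0, 0, 0); (0, 0, 0, 0, 3); (0, 1, 0, 0, 0))


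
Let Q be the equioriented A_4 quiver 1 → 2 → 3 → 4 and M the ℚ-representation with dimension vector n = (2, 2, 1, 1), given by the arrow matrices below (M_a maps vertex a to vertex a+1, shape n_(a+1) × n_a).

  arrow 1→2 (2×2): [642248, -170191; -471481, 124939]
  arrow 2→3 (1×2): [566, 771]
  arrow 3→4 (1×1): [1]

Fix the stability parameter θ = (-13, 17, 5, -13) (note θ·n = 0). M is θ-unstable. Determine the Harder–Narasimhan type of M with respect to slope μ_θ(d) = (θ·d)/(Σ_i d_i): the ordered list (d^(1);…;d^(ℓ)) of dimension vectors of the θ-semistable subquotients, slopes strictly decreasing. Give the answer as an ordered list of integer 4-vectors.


Via rank(M_{q-1}∘⋯∘M_p): M ≅ I[1,2], I[1,4].
μ_θ-semistable layers: μ^(1)=17; μ^(2)=3; μ^(3)=-13

((0, 1, 0, 0); (0, 1, 1, 1); (2, 0, 0, 0))


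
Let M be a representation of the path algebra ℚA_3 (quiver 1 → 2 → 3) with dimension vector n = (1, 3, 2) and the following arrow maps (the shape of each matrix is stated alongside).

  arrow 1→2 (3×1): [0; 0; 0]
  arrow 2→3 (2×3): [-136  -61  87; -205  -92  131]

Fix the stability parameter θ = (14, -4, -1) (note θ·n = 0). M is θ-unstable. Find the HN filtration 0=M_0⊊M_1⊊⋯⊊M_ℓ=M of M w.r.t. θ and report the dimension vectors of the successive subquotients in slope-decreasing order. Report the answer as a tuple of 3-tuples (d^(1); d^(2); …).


Via rank(M_{q-1}∘⋯∘M_p): M ≅ I[1,1], I[2,2], I[2,3]^2.
μ_θ-semistable layers: μ^(1)=14; μ^(2)=-1; μ^(3)=-4

((1, 0, 0); (0, 0, 2); (0, 3, 0))


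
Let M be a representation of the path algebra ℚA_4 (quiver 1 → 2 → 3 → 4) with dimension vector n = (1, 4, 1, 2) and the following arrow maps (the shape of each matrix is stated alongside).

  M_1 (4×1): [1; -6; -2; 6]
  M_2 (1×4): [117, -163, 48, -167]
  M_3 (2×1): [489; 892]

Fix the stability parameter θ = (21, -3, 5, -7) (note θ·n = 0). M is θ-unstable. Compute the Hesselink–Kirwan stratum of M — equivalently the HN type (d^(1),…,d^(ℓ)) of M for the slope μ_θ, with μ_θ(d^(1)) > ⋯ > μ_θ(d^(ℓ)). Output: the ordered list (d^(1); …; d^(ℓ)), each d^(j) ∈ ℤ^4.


Barcode: M ≅ I[1,4], I[2,2]^3, I[4,4]. HN layers by μ_θ (3 steps, strictly decreasing):
  μ^(1)=4; μ^(2)=-3; μ^(3)=-7

((1, 1, 1, 1); (0, 3, 0, 0); (0, 0, 0, 1))


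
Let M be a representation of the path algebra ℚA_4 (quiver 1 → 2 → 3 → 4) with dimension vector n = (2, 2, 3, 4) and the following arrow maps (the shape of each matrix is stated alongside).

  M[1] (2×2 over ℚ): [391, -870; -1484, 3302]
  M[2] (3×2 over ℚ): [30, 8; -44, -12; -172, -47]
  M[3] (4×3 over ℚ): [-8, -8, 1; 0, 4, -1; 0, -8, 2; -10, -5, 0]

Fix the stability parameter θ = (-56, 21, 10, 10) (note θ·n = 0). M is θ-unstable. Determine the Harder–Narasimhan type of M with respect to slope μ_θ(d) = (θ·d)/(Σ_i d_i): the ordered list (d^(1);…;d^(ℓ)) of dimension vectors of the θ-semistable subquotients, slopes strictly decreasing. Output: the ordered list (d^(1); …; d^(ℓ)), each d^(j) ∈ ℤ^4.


Via rank(M_{q-1}∘⋯∘M_p): M ≅ I[1,3], I[1,4], I[3,4], I[4,4]^2.
μ_θ-semistable layers: μ^(1)=31/2; μ^(2)=41/3; μ^(3)=10; μ^(4)=-56

((0, 1, 1, 0); (0, 1, 1, 1); (0, 0, 1, 3); (2, 0, 0, 0))


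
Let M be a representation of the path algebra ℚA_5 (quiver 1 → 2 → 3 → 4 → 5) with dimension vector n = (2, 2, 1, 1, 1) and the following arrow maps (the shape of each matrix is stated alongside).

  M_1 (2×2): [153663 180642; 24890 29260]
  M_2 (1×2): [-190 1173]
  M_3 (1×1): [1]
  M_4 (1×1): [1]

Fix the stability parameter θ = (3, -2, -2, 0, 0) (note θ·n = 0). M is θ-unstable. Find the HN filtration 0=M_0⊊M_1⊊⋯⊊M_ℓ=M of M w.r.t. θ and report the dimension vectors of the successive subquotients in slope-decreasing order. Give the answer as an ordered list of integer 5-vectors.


Via rank(M_{q-1}∘⋯∘M_p): M ≅ I[1,1], I[1,2], I[2,5].
μ_θ-semistable layers: μ^(1)=3; μ^(2)=1/2; μ^(3)=0; μ^(4)=-2

((1, 0, 0, 0, 0); (1, 1, 0, 0, 0); (0, 0, 0, 1, 1); (0, 1, 1, 0, 0))


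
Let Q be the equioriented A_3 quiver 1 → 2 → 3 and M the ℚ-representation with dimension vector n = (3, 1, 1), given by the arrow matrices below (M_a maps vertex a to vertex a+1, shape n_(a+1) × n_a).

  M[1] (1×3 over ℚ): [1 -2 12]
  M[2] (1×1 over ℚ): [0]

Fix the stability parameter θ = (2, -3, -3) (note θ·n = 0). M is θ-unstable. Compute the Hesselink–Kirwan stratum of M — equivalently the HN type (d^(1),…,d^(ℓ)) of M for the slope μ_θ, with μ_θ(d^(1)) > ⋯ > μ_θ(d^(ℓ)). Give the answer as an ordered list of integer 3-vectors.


Interval decomposition of M: I[1,1]^2, I[1,2], I[3,3].
HN type (ℓ=3): μ^(1)=2; μ^(2)=-1/2; μ^(3)=-3

((2, 0, 0); (1, 1, 0); (0, 0, 1))


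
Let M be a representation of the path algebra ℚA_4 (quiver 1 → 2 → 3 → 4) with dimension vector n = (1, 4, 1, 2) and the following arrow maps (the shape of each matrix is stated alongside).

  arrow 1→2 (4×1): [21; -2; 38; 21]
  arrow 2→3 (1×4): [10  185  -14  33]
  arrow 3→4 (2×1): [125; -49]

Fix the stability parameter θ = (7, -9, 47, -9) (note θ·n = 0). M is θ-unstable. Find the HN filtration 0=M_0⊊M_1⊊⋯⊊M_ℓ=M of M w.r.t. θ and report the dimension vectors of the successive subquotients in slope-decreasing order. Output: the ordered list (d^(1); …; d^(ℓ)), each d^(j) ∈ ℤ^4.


Via rank(M_{q-1}∘⋯∘M_p): M ≅ I[1,4], I[2,2]^3, I[4,4].
μ_θ-semistable layers: μ^(1)=19; μ^(2)=-1; μ^(3)=-9

((0, 0, 1, 1); (1, 1, 0, 0); (0, 3, 0, 1))


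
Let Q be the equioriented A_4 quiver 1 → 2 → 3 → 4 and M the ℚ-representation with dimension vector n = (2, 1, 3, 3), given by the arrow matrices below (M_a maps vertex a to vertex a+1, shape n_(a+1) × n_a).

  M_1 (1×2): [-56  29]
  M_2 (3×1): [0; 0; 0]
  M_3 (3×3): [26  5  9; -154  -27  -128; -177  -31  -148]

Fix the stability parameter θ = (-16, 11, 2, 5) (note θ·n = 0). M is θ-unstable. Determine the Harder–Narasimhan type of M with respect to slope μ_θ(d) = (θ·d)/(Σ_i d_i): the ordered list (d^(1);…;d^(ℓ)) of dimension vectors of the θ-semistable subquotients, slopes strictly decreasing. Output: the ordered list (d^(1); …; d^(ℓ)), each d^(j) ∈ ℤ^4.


Interval decomposition of M: I[1,1], I[1,2], I[3,4]^3.
HN type (ℓ=4): μ^(1)=11; μ^(2)=5; μ^(3)=2; μ^(4)=-16

((0, 1, 0, 0); (0, 0, 0, 3); (0, 0, 3, 0); (2, 0, 0, 0))


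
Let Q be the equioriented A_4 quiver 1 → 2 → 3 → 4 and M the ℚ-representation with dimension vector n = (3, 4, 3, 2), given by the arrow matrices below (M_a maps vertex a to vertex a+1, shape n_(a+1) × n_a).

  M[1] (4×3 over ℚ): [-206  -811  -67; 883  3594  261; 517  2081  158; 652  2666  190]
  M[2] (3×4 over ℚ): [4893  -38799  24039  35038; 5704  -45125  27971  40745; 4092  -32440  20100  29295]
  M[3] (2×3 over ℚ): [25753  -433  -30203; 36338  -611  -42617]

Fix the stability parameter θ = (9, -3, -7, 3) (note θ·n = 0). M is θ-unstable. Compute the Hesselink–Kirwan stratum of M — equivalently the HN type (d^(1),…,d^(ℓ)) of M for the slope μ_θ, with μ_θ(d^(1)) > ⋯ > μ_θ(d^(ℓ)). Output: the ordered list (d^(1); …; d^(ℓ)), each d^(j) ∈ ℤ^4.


Barcode: M ≅ I[1,2], I[1,4]^2, I[2,3]. HN layers by μ_θ (3 steps, strictly decreasing):
  μ^(1)=3; μ^(2)=-1/3; μ^(3)=-5

((1, 1, 0, 2); (2, 2, 2, 0); (0, 1, 1, 0))


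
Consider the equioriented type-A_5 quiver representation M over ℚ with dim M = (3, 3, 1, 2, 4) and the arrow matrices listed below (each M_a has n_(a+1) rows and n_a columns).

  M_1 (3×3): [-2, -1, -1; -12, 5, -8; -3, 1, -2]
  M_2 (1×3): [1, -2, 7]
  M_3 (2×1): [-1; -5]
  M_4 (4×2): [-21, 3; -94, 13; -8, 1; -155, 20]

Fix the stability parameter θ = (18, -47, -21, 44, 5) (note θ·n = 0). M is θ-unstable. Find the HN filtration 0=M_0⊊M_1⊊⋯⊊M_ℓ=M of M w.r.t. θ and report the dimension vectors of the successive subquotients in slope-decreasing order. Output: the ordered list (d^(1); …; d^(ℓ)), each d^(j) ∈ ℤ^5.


Barcode: M ≅ I[1,2]^2, I[1,5], I[4,5], I[5,5]^2. HN layers by μ_θ (4 steps, strictly decreasing):
  μ^(1)=49/2; μ^(2)=5; μ^(3)=-29/2; μ^(4)=-50/3

((0, 0, 0, 2, 2); (0, 0, 0, 0, 2); (2, 2, 0, 0, 0); (1, 1, 1, 0, 0))


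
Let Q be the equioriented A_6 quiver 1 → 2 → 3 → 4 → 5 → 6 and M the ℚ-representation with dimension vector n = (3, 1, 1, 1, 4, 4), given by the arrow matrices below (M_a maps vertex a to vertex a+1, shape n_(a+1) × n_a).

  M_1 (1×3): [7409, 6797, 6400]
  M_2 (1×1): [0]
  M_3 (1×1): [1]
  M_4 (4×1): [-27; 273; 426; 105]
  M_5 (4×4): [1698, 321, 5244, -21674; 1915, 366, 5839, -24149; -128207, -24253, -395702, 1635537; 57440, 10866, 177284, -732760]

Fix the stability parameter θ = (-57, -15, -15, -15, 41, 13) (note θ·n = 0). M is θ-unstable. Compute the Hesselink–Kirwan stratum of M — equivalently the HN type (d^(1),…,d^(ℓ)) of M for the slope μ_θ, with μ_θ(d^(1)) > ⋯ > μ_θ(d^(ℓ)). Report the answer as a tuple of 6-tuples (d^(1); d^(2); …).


Interval decomposition of M: I[1,1]^2, I[1,2], I[3,6], I[5,5], I[5,6]^2, I[6,6].
HN type (ℓ=5): μ^(1)=41; μ^(2)=27; μ^(3)=13; μ^(4)=-15; μ^(5)=-57

((0, 0, 0, 0, 1, 0); (0, 0, 0, 0, 3, 3); (0, 0, 0, 0, 0, 1); (0, 1, 1, 1, 0, 0); (3, 0, 0, 0, 0, 0))
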